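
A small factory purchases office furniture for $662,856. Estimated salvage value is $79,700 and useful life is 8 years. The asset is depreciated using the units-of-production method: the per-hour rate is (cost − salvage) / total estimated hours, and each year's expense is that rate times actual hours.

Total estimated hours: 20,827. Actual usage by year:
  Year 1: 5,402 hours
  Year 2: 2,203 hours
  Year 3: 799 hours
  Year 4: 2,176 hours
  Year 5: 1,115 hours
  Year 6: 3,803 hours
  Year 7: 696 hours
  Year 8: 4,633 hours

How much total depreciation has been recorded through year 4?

Depreciable base = $662,856 − $79,700 = $583,156.
Rate = $583,156 / 20,827 hours = $28 per hour.
Year 1: 5,402 × $28 = $151,256. Book value $511,600.
Year 2: 2,203 × $28 = $61,684. Book value $449,916.
Year 3: 799 × $28 = $22,372. Book value $427,544.
Year 4: 2,176 × $28 = $60,928. Book value $366,616.
Accumulated through year 4 = $662,856 − $366,616 = $296,240.

$296,240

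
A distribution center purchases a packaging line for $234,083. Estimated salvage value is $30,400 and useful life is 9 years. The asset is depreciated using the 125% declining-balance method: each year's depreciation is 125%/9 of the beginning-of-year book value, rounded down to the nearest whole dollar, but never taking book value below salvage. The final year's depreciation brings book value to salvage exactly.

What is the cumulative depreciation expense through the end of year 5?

Depreciable base = $234,083 − $30,400 = $203,683.
Year 1: ⌊$234,083 × 125%/9⌋ = $32,511. Book value $201,572.
Year 2: ⌊$201,572 × 125%/9⌋ = $27,996. Book value $173,576.
Year 3: ⌊$173,576 × 125%/9⌋ = $24,107. Book value $149,469.
Year 4: ⌊$149,469 × 125%/9⌋ = $20,759. Book value $128,710.
Year 5: ⌊$128,710 × 125%/9⌋ = $17,876. Book value $110,834.
Accumulated through year 5 = $234,083 − $110,834 = $123,249.

$123,249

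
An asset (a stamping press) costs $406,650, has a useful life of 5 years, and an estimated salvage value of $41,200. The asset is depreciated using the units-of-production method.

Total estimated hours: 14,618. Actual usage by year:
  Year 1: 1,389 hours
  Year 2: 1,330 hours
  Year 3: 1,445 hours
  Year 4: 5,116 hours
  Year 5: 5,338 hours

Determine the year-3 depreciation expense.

$36,125

Depreciable base = $406,650 − $41,200 = $365,450.
Rate = $365,450 / 14,618 hours = $25 per hour.
Year 1: 1,389 × $25 = $34,725. Book value $371,925.
Year 2: 1,330 × $25 = $33,250. Book value $338,675.
Year 3: 1,445 × $25 = $36,125. Book value $302,550.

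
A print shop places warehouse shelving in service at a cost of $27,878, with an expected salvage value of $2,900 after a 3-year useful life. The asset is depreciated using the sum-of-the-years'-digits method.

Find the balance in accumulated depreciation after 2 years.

$20,815

Depreciable base = $27,878 − $2,900 = $24,978.
Sum of the years' digits = 3+2+1 = 6.
Year 1: $24,978 × 3/6 = $12,489. Book value $15,389.
Year 2: $24,978 × 2/6 = $8,326. Book value $7,063.
Accumulated through year 2 = $27,878 − $7,063 = $20,815.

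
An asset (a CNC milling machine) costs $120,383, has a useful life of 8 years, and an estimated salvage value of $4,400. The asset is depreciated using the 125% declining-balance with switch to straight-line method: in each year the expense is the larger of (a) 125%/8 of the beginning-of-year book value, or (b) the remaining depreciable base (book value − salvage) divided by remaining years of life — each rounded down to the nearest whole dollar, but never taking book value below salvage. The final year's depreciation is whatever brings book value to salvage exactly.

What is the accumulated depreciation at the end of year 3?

$48,229

Depreciable base = $120,383 − $4,400 = $115,983.
Year 1: DB = ⌊$120,383 × 125%/8⌋ = $18,809; SL = ⌊$115,983/8⌋ = $14,497 → take DB $18,809. Book value $101,574.
Year 2: DB = ⌊$101,574 × 125%/8⌋ = $15,870; SL = ⌊$97,174/7⌋ = $13,882 → take DB $15,870. Book value $85,704.
Year 3: DB = ⌊$85,704 × 125%/8⌋ = $13,391; SL = ⌊$81,304/6⌋ = $13,550 → take SL $13,550. Book value $72,154.
Accumulated through year 3 = $120,383 − $72,154 = $48,229.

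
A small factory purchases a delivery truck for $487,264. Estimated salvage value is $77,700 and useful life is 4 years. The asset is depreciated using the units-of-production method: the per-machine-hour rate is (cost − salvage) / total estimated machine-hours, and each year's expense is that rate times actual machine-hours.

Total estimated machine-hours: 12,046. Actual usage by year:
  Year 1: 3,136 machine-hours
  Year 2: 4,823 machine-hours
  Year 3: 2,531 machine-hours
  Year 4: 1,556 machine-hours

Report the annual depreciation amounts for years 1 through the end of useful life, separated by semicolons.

$106,624; $163,982; $86,054; $52,904

Depreciable base = $487,264 − $77,700 = $409,564.
Rate = $409,564 / 12,046 machine-hours = $34 per machine-hour.
Year 1: 3,136 × $34 = $106,624. Book value $380,640.
Year 2: 4,823 × $34 = $163,982. Book value $216,658.
Year 3: 2,531 × $34 = $86,054. Book value $130,604.
Year 4: 1,556 × $34 = $52,904. Book value $77,700.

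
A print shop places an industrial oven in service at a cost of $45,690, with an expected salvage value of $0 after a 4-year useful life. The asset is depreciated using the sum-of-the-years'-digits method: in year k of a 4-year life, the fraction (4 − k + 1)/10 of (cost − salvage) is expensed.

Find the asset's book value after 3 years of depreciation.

Depreciable base = $45,690 − $0 = $45,690.
Sum of the years' digits = 4+3+2+1 = 10.
Year 1: $45,690 × 4/10 = $18,276. Book value $27,414.
Year 2: $45,690 × 3/10 = $13,707. Book value $13,707.
Year 3: $45,690 × 2/10 = $9,138. Book value $4,569.

$4,569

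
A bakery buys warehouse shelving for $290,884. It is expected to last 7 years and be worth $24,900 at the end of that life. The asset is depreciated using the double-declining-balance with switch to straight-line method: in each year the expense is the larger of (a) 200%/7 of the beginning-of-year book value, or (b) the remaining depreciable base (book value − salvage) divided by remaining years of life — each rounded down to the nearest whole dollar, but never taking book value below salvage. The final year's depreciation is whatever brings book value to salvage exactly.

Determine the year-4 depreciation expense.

$30,288

Depreciable base = $290,884 − $24,900 = $265,984.
Year 1: DB = ⌊$290,884 × 200%/7⌋ = $83,109; SL = ⌊$265,984/7⌋ = $37,997 → take DB $83,109. Book value $207,775.
Year 2: DB = ⌊$207,775 × 200%/7⌋ = $59,364; SL = ⌊$182,875/6⌋ = $30,479 → take DB $59,364. Book value $148,411.
Year 3: DB = ⌊$148,411 × 200%/7⌋ = $42,403; SL = ⌊$123,511/5⌋ = $24,702 → take DB $42,403. Book value $106,008.
Year 4: DB = ⌊$106,008 × 200%/7⌋ = $30,288; SL = ⌊$81,108/4⌋ = $20,277 → take DB $30,288. Book value $75,720.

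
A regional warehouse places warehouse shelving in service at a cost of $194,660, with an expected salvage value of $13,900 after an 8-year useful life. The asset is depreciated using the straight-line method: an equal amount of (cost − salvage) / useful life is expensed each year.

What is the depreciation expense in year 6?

$22,595

Depreciable base = $194,660 − $13,900 = $180,760.
Annual expense = $180,760 / 8 = $22,595.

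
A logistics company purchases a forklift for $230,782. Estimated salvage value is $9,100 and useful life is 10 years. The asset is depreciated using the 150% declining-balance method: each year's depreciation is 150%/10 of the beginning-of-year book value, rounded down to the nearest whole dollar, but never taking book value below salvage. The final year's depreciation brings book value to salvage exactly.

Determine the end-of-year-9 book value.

Depreciable base = $230,782 − $9,100 = $221,682.
Year 1: ⌊$230,782 × 150%/10⌋ = $34,617. Book value $196,165.
Year 2: ⌊$196,165 × 150%/10⌋ = $29,424. Book value $166,741.
Year 3: ⌊$166,741 × 150%/10⌋ = $25,011. Book value $141,730.
Year 4: ⌊$141,730 × 150%/10⌋ = $21,259. Book value $120,471.
Year 5: ⌊$120,471 × 150%/10⌋ = $18,070. Book value $102,401.
Year 6: ⌊$102,401 × 150%/10⌋ = $15,360. Book value $87,041.
Year 7: ⌊$87,041 × 150%/10⌋ = $13,056. Book value $73,985.
Year 8: ⌊$73,985 × 150%/10⌋ = $11,097. Book value $62,888.
Year 9: ⌊$62,888 × 150%/10⌋ = $9,433. Book value $53,455.

$53,455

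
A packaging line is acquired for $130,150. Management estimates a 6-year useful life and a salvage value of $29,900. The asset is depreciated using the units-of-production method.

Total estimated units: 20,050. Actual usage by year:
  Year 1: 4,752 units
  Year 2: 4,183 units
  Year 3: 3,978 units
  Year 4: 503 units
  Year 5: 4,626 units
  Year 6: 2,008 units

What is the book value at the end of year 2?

$85,475

Depreciable base = $130,150 − $29,900 = $100,250.
Rate = $100,250 / 20,050 units = $5 per unit.
Year 1: 4,752 × $5 = $23,760. Book value $106,390.
Year 2: 4,183 × $5 = $20,915. Book value $85,475.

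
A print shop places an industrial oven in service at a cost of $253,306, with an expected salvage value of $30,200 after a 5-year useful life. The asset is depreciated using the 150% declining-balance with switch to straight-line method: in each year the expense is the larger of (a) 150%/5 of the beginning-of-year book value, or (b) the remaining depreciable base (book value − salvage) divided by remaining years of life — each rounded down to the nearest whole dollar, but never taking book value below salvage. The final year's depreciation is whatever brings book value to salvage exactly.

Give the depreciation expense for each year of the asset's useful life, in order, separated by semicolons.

Depreciable base = $253,306 − $30,200 = $223,106.
Year 1: DB = ⌊$253,306 × 150%/5⌋ = $75,991; SL = ⌊$223,106/5⌋ = $44,621 → take DB $75,991. Book value $177,315.
Year 2: DB = ⌊$177,315 × 150%/5⌋ = $53,194; SL = ⌊$147,115/4⌋ = $36,778 → take DB $53,194. Book value $124,121.
Year 3: DB = ⌊$124,121 × 150%/5⌋ = $37,236; SL = ⌊$93,921/3⌋ = $31,307 → take DB $37,236. Book value $86,885.
Year 4: DB = ⌊$86,885 × 150%/5⌋ = $26,065; SL = ⌊$56,685/2⌋ = $28,342 → take SL $28,342. Book value $58,543.
Year 5 (final): $58,543 − $30,200 = $28,343. Book value $30,200.

$75,991; $53,194; $37,236; $28,342; $28,343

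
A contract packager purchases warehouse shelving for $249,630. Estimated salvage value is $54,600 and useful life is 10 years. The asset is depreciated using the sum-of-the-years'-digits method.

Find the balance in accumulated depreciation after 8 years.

$184,392

Depreciable base = $249,630 − $54,600 = $195,030.
Sum of the years' digits = 10+9+8+7+6+5+4+3+2+1 = 55.
Year 1: $195,030 × 10/55 = $35,460. Book value $214,170.
Year 2: $195,030 × 9/55 = $31,914. Book value $182,256.
Year 3: $195,030 × 8/55 = $28,368. Book value $153,888.
Year 4: $195,030 × 7/55 = $24,822. Book value $129,066.
Year 5: $195,030 × 6/55 = $21,276. Book value $107,790.
Year 6: $195,030 × 5/55 = $17,730. Book value $90,060.
Year 7: $195,030 × 4/55 = $14,184. Book value $75,876.
Year 8: $195,030 × 3/55 = $10,638. Book value $65,238.
Accumulated through year 8 = $249,630 − $65,238 = $184,392.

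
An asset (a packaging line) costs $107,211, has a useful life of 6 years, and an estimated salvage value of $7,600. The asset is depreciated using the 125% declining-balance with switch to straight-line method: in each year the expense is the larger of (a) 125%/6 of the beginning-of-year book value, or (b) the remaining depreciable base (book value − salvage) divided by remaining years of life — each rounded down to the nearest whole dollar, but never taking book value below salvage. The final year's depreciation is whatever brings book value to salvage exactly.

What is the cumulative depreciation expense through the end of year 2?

$40,017

Depreciable base = $107,211 − $7,600 = $99,611.
Year 1: DB = ⌊$107,211 × 125%/6⌋ = $22,335; SL = ⌊$99,611/6⌋ = $16,601 → take DB $22,335. Book value $84,876.
Year 2: DB = ⌊$84,876 × 125%/6⌋ = $17,682; SL = ⌊$77,276/5⌋ = $15,455 → take DB $17,682. Book value $67,194.
Accumulated through year 2 = $107,211 − $67,194 = $40,017.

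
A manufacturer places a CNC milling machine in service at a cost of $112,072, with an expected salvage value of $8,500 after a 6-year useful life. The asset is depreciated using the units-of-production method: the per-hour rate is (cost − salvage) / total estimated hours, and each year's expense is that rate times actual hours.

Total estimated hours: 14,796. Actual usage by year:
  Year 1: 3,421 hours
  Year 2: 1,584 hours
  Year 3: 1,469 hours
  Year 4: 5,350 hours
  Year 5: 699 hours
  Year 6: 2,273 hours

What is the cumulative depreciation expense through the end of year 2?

Depreciable base = $112,072 − $8,500 = $103,572.
Rate = $103,572 / 14,796 hours = $7 per hour.
Year 1: 3,421 × $7 = $23,947. Book value $88,125.
Year 2: 1,584 × $7 = $11,088. Book value $77,037.
Accumulated through year 2 = $112,072 − $77,037 = $35,035.

$35,035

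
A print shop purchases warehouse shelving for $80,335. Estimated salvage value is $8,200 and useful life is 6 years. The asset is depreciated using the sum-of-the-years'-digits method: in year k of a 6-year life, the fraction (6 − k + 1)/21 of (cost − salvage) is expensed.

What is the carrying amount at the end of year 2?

Depreciable base = $80,335 − $8,200 = $72,135.
Sum of the years' digits = 6+5+4+3+2+1 = 21.
Year 1: $72,135 × 6/21 = $20,610. Book value $59,725.
Year 2: $72,135 × 5/21 = $17,175. Book value $42,550.

$42,550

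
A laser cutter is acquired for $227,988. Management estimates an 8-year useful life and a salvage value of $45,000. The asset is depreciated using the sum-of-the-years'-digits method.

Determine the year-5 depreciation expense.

$20,332

Depreciable base = $227,988 − $45,000 = $182,988.
Sum of the years' digits = 8+7+6+5+4+3+2+1 = 36.
Year 1: $182,988 × 8/36 = $40,664. Book value $187,324.
Year 2: $182,988 × 7/36 = $35,581. Book value $151,743.
Year 3: $182,988 × 6/36 = $30,498. Book value $121,245.
Year 4: $182,988 × 5/36 = $25,415. Book value $95,830.
Year 5: $182,988 × 4/36 = $20,332. Book value $75,498.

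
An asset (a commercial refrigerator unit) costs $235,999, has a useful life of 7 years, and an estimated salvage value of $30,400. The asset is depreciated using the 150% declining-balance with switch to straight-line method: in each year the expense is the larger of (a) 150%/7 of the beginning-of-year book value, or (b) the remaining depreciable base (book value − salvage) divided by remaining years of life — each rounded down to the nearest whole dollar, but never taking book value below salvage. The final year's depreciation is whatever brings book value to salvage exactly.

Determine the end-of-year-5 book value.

Depreciable base = $235,999 − $30,400 = $205,599.
Year 1: DB = ⌊$235,999 × 150%/7⌋ = $50,571; SL = ⌊$205,599/7⌋ = $29,371 → take DB $50,571. Book value $185,428.
Year 2: DB = ⌊$185,428 × 150%/7⌋ = $39,734; SL = ⌊$155,028/6⌋ = $25,838 → take DB $39,734. Book value $145,694.
Year 3: DB = ⌊$145,694 × 150%/7⌋ = $31,220; SL = ⌊$115,294/5⌋ = $23,058 → take DB $31,220. Book value $114,474.
Year 4: DB = ⌊$114,474 × 150%/7⌋ = $24,530; SL = ⌊$84,074/4⌋ = $21,018 → take DB $24,530. Book value $89,944.
Year 5: DB = ⌊$89,944 × 150%/7⌋ = $19,273; SL = ⌊$59,544/3⌋ = $19,848 → take SL $19,848. Book value $70,096.

$70,096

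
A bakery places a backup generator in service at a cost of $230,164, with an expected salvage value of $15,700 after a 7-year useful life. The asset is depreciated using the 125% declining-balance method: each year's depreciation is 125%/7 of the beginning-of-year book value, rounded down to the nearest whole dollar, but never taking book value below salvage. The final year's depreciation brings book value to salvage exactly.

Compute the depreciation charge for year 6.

Depreciable base = $230,164 − $15,700 = $214,464.
Year 1: ⌊$230,164 × 125%/7⌋ = $41,100. Book value $189,064.
Year 2: ⌊$189,064 × 125%/7⌋ = $33,761. Book value $155,303.
Year 3: ⌊$155,303 × 125%/7⌋ = $27,732. Book value $127,571.
Year 4: ⌊$127,571 × 125%/7⌋ = $22,780. Book value $104,791.
Year 5: ⌊$104,791 × 125%/7⌋ = $18,712. Book value $86,079.
Year 6: ⌊$86,079 × 125%/7⌋ = $15,371. Book value $70,708.

$15,371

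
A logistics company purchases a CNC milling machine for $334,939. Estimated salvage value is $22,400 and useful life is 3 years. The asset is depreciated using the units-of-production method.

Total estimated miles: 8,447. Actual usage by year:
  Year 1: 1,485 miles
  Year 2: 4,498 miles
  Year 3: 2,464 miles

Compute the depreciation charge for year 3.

Depreciable base = $334,939 − $22,400 = $312,539.
Rate = $312,539 / 8,447 miles = $37 per mile.
Year 1: 1,485 × $37 = $54,945. Book value $279,994.
Year 2: 4,498 × $37 = $166,426. Book value $113,568.
Year 3: 2,464 × $37 = $91,168. Book value $22,400.

$91,168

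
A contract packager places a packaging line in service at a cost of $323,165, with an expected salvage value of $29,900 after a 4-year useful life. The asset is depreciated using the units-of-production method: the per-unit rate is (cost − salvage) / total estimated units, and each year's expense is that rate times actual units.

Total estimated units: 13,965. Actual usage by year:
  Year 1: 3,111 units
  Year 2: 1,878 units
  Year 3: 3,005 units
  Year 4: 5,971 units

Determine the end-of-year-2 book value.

Depreciable base = $323,165 − $29,900 = $293,265.
Rate = $293,265 / 13,965 units = $21 per unit.
Year 1: 3,111 × $21 = $65,331. Book value $257,834.
Year 2: 1,878 × $21 = $39,438. Book value $218,396.

$218,396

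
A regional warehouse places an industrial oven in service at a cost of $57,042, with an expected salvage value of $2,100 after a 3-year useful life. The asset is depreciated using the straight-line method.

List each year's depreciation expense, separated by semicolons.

Depreciable base = $57,042 − $2,100 = $54,942.
Annual expense = $54,942 / 3 = $18,314.
End of year 1: book value $38,728.
End of year 2: book value $20,414.
End of year 3: book value $2,100.

$18,314; $18,314; $18,314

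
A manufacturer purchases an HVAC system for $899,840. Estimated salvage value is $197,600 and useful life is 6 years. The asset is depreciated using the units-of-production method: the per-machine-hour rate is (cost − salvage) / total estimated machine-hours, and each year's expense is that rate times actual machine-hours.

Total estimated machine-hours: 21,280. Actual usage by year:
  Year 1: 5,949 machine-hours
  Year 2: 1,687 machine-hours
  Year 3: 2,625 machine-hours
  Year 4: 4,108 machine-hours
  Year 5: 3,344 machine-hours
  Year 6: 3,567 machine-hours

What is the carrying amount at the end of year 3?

Depreciable base = $899,840 − $197,600 = $702,240.
Rate = $702,240 / 21,280 machine-hours = $33 per machine-hour.
Year 1: 5,949 × $33 = $196,317. Book value $703,523.
Year 2: 1,687 × $33 = $55,671. Book value $647,852.
Year 3: 2,625 × $33 = $86,625. Book value $561,227.

$561,227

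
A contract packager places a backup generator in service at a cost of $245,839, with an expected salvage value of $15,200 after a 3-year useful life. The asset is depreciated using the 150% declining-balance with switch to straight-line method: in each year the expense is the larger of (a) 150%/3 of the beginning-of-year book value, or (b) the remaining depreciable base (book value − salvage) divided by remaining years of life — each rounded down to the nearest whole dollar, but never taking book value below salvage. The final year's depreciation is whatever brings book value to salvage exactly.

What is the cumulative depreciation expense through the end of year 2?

$184,379

Depreciable base = $245,839 − $15,200 = $230,639.
Year 1: DB = ⌊$245,839 × 150%/3⌋ = $122,919; SL = ⌊$230,639/3⌋ = $76,879 → take DB $122,919. Book value $122,920.
Year 2: DB = ⌊$122,920 × 150%/3⌋ = $61,460; SL = ⌊$107,720/2⌋ = $53,860 → take DB $61,460. Book value $61,460.
Accumulated through year 2 = $245,839 − $61,460 = $184,379.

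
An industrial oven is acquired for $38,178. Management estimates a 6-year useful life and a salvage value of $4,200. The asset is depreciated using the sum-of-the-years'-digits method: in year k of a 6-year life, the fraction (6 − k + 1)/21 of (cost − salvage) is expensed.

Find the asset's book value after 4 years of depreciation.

$9,054

Depreciable base = $38,178 − $4,200 = $33,978.
Sum of the years' digits = 6+5+4+3+2+1 = 21.
Year 1: $33,978 × 6/21 = $9,708. Book value $28,470.
Year 2: $33,978 × 5/21 = $8,090. Book value $20,380.
Year 3: $33,978 × 4/21 = $6,472. Book value $13,908.
Year 4: $33,978 × 3/21 = $4,854. Book value $9,054.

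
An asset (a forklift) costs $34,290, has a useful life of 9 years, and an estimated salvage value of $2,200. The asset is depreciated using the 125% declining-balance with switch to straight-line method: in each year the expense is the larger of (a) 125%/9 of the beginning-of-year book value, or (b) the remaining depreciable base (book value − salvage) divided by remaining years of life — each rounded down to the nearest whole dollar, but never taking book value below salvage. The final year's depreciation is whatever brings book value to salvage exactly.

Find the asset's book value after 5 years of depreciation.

$15,332

Depreciable base = $34,290 − $2,200 = $32,090.
Year 1: DB = ⌊$34,290 × 125%/9⌋ = $4,762; SL = ⌊$32,090/9⌋ = $3,565 → take DB $4,762. Book value $29,528.
Year 2: DB = ⌊$29,528 × 125%/9⌋ = $4,101; SL = ⌊$27,328/8⌋ = $3,416 → take DB $4,101. Book value $25,427.
Year 3: DB = ⌊$25,427 × 125%/9⌋ = $3,531; SL = ⌊$23,227/7⌋ = $3,318 → take DB $3,531. Book value $21,896.
Year 4: DB = ⌊$21,896 × 125%/9⌋ = $3,041; SL = ⌊$19,696/6⌋ = $3,282 → take SL $3,282. Book value $18,614.
Year 5: DB = ⌊$18,614 × 125%/9⌋ = $2,585; SL = ⌊$16,414/5⌋ = $3,282 → take SL $3,282. Book value $15,332.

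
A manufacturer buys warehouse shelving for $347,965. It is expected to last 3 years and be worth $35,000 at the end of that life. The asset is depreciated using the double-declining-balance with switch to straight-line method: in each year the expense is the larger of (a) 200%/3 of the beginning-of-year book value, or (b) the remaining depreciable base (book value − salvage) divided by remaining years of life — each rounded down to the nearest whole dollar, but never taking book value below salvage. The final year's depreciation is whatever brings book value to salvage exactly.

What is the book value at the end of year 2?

$38,663

Depreciable base = $347,965 − $35,000 = $312,965.
Year 1: DB = ⌊$347,965 × 200%/3⌋ = $231,976; SL = ⌊$312,965/3⌋ = $104,321 → take DB $231,976. Book value $115,989.
Year 2: DB = ⌊$115,989 × 200%/3⌋ = $77,326; SL = ⌊$80,989/2⌋ = $40,494 → take DB $77,326. Book value $38,663.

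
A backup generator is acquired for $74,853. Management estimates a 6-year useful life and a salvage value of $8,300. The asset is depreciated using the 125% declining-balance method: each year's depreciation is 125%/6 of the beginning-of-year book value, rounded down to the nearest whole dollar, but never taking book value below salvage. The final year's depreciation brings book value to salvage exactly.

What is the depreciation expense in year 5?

$6,125

Depreciable base = $74,853 − $8,300 = $66,553.
Year 1: ⌊$74,853 × 125%/6⌋ = $15,594. Book value $59,259.
Year 2: ⌊$59,259 × 125%/6⌋ = $12,345. Book value $46,914.
Year 3: ⌊$46,914 × 125%/6⌋ = $9,773. Book value $37,141.
Year 4: ⌊$37,141 × 125%/6⌋ = $7,737. Book value $29,404.
Year 5: ⌊$29,404 × 125%/6⌋ = $6,125. Book value $23,279.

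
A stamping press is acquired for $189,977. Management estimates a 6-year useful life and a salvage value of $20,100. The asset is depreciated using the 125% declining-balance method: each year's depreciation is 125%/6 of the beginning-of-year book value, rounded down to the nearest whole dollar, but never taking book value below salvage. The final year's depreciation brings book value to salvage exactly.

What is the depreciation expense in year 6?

$38,978

Depreciable base = $189,977 − $20,100 = $169,877.
Year 1: ⌊$189,977 × 125%/6⌋ = $39,578. Book value $150,399.
Year 2: ⌊$150,399 × 125%/6⌋ = $31,333. Book value $119,066.
Year 3: ⌊$119,066 × 125%/6⌋ = $24,805. Book value $94,261.
Year 4: ⌊$94,261 × 125%/6⌋ = $19,637. Book value $74,624.
Year 5: ⌊$74,624 × 125%/6⌋ = $15,546. Book value $59,078.
Year 6 (final): $59,078 − $20,100 = $38,978. Book value $20,100.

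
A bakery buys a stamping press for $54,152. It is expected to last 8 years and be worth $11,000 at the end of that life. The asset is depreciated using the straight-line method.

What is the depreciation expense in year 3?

$5,394

Depreciable base = $54,152 − $11,000 = $43,152.
Annual expense = $43,152 / 8 = $5,394.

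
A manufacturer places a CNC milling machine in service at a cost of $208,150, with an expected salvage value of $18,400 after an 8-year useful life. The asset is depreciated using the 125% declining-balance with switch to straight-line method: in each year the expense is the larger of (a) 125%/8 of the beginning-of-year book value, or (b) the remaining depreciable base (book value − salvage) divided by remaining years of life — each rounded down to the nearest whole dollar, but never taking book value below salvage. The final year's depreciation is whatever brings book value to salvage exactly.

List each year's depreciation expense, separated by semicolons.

$32,523; $27,441; $23,154; $21,326; $21,326; $21,326; $21,327; $21,327

Depreciable base = $208,150 − $18,400 = $189,750.
Year 1: DB = ⌊$208,150 × 125%/8⌋ = $32,523; SL = ⌊$189,750/8⌋ = $23,718 → take DB $32,523. Book value $175,627.
Year 2: DB = ⌊$175,627 × 125%/8⌋ = $27,441; SL = ⌊$157,227/7⌋ = $22,461 → take DB $27,441. Book value $148,186.
Year 3: DB = ⌊$148,186 × 125%/8⌋ = $23,154; SL = ⌊$129,786/6⌋ = $21,631 → take DB $23,154. Book value $125,032.
Year 4: DB = ⌊$125,032 × 125%/8⌋ = $19,536; SL = ⌊$106,632/5⌋ = $21,326 → take SL $21,326. Book value $103,706.
Year 5: DB = ⌊$103,706 × 125%/8⌋ = $16,204; SL = ⌊$85,306/4⌋ = $21,326 → take SL $21,326. Book value $82,380.
Year 6: DB = ⌊$82,380 × 125%/8⌋ = $12,871; SL = ⌊$63,980/3⌋ = $21,326 → take SL $21,326. Book value $61,054.
Year 7: DB = ⌊$61,054 × 125%/8⌋ = $9,539; SL = ⌊$42,654/2⌋ = $21,327 → take SL $21,327. Book value $39,727.
Year 8 (final): $39,727 − $18,400 = $21,327. Book value $18,400.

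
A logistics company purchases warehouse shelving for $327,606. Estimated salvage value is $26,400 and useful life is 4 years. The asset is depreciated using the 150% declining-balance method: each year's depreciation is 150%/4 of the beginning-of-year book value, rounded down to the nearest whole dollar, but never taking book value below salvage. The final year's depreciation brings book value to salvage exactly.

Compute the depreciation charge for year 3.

$47,989

Depreciable base = $327,606 − $26,400 = $301,206.
Year 1: ⌊$327,606 × 150%/4⌋ = $122,852. Book value $204,754.
Year 2: ⌊$204,754 × 150%/4⌋ = $76,782. Book value $127,972.
Year 3: ⌊$127,972 × 150%/4⌋ = $47,989. Book value $79,983.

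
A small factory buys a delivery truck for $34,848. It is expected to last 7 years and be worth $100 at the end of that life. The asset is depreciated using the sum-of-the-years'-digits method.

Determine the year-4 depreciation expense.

Depreciable base = $34,848 − $100 = $34,748.
Sum of the years' digits = 7+6+5+4+3+2+1 = 28.
Year 1: $34,748 × 7/28 = $8,687. Book value $26,161.
Year 2: $34,748 × 6/28 = $7,446. Book value $18,715.
Year 3: $34,748 × 5/28 = $6,205. Book value $12,510.
Year 4: $34,748 × 4/28 = $4,964. Book value $7,546.

$4,964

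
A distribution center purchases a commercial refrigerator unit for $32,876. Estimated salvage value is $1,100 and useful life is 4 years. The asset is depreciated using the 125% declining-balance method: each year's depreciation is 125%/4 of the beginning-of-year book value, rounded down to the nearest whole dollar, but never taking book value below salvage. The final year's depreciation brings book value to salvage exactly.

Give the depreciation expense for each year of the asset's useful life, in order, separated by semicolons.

Depreciable base = $32,876 − $1,100 = $31,776.
Year 1: ⌊$32,876 × 125%/4⌋ = $10,273. Book value $22,603.
Year 2: ⌊$22,603 × 125%/4⌋ = $7,063. Book value $15,540.
Year 3: ⌊$15,540 × 125%/4⌋ = $4,856. Book value $10,684.
Year 4 (final): $10,684 − $1,100 = $9,584. Book value $1,100.

$10,273; $7,063; $4,856; $9,584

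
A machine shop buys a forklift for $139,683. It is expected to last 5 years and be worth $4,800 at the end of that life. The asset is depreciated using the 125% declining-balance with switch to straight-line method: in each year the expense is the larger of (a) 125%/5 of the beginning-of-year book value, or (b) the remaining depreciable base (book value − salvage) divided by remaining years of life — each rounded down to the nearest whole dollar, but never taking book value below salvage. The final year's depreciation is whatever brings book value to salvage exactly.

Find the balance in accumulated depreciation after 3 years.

$85,701

Depreciable base = $139,683 − $4,800 = $134,883.
Year 1: DB = ⌊$139,683 × 125%/5⌋ = $34,920; SL = ⌊$134,883/5⌋ = $26,976 → take DB $34,920. Book value $104,763.
Year 2: DB = ⌊$104,763 × 125%/5⌋ = $26,190; SL = ⌊$99,963/4⌋ = $24,990 → take DB $26,190. Book value $78,573.
Year 3: DB = ⌊$78,573 × 125%/5⌋ = $19,643; SL = ⌊$73,773/3⌋ = $24,591 → take SL $24,591. Book value $53,982.
Accumulated through year 3 = $139,683 − $53,982 = $85,701.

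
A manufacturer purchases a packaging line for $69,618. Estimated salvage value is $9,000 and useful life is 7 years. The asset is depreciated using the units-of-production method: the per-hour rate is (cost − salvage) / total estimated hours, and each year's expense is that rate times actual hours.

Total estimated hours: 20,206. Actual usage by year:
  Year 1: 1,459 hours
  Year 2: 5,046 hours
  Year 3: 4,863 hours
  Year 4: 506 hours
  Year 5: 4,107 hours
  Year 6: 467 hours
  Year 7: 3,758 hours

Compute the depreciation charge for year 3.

Depreciable base = $69,618 − $9,000 = $60,618.
Rate = $60,618 / 20,206 hours = $3 per hour.
Year 1: 1,459 × $3 = $4,377. Book value $65,241.
Year 2: 5,046 × $3 = $15,138. Book value $50,103.
Year 3: 4,863 × $3 = $14,589. Book value $35,514.

$14,589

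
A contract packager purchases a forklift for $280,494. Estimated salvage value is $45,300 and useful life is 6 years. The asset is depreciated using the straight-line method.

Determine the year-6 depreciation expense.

Depreciable base = $280,494 − $45,300 = $235,194.
Annual expense = $235,194 / 6 = $39,199.

$39,199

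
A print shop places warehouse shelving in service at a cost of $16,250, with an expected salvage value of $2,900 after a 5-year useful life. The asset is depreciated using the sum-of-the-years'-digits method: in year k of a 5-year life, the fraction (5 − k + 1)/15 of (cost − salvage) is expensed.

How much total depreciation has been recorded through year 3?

$10,680

Depreciable base = $16,250 − $2,900 = $13,350.
Sum of the years' digits = 5+4+3+2+1 = 15.
Year 1: $13,350 × 5/15 = $4,450. Book value $11,800.
Year 2: $13,350 × 4/15 = $3,560. Book value $8,240.
Year 3: $13,350 × 3/15 = $2,670. Book value $5,570.
Accumulated through year 3 = $16,250 − $5,570 = $10,680.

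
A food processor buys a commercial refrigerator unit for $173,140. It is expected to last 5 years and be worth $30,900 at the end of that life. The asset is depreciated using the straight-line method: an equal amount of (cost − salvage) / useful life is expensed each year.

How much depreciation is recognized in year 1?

$28,448

Depreciable base = $173,140 − $30,900 = $142,240.
Annual expense = $142,240 / 5 = $28,448.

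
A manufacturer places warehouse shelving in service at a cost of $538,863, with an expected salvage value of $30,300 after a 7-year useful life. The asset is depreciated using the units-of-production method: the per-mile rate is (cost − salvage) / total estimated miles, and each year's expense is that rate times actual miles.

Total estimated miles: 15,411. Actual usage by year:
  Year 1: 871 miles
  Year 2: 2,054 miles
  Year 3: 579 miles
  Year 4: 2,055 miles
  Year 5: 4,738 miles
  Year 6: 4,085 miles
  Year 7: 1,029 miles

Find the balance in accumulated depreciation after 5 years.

$339,801

Depreciable base = $538,863 − $30,300 = $508,563.
Rate = $508,563 / 15,411 miles = $33 per mile.
Year 1: 871 × $33 = $28,743. Book value $510,120.
Year 2: 2,054 × $33 = $67,782. Book value $442,338.
Year 3: 579 × $33 = $19,107. Book value $423,231.
Year 4: 2,055 × $33 = $67,815. Book value $355,416.
Year 5: 4,738 × $33 = $156,354. Book value $199,062.
Accumulated through year 5 = $538,863 − $199,062 = $339,801.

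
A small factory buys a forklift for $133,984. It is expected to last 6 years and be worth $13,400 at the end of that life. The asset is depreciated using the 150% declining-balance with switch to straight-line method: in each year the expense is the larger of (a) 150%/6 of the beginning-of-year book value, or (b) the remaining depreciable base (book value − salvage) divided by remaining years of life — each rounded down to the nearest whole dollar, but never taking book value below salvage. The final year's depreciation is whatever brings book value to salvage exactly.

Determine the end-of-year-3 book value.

Depreciable base = $133,984 − $13,400 = $120,584.
Year 1: DB = ⌊$133,984 × 150%/6⌋ = $33,496; SL = ⌊$120,584/6⌋ = $20,097 → take DB $33,496. Book value $100,488.
Year 2: DB = ⌊$100,488 × 150%/6⌋ = $25,122; SL = ⌊$87,088/5⌋ = $17,417 → take DB $25,122. Book value $75,366.
Year 3: DB = ⌊$75,366 × 150%/6⌋ = $18,841; SL = ⌊$61,966/4⌋ = $15,491 → take DB $18,841. Book value $56,525.

$56,525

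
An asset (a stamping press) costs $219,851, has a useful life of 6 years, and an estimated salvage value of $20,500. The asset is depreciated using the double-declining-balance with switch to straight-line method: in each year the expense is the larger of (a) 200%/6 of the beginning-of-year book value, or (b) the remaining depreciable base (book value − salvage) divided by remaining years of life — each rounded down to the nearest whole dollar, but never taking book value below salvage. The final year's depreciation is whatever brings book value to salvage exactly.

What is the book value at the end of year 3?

Depreciable base = $219,851 − $20,500 = $199,351.
Year 1: DB = ⌊$219,851 × 200%/6⌋ = $73,283; SL = ⌊$199,351/6⌋ = $33,225 → take DB $73,283. Book value $146,568.
Year 2: DB = ⌊$146,568 × 200%/6⌋ = $48,856; SL = ⌊$126,068/5⌋ = $25,213 → take DB $48,856. Book value $97,712.
Year 3: DB = ⌊$97,712 × 200%/6⌋ = $32,570; SL = ⌊$77,212/4⌋ = $19,303 → take DB $32,570. Book value $65,142.

$65,142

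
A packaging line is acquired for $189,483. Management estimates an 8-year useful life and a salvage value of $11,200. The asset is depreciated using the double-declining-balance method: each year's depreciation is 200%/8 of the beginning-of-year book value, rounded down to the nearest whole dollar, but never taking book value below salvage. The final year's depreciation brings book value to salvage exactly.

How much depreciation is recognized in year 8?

Depreciable base = $189,483 − $11,200 = $178,283.
Year 1: ⌊$189,483 × 200%/8⌋ = $47,370. Book value $142,113.
Year 2: ⌊$142,113 × 200%/8⌋ = $35,528. Book value $106,585.
Year 3: ⌊$106,585 × 200%/8⌋ = $26,646. Book value $79,939.
Year 4: ⌊$79,939 × 200%/8⌋ = $19,984. Book value $59,955.
Year 5: ⌊$59,955 × 200%/8⌋ = $14,988. Book value $44,967.
Year 6: ⌊$44,967 × 200%/8⌋ = $11,241. Book value $33,726.
Year 7: ⌊$33,726 × 200%/8⌋ = $8,431. Book value $25,295.
Year 8 (final): $25,295 − $11,200 = $14,095. Book value $11,200.

$14,095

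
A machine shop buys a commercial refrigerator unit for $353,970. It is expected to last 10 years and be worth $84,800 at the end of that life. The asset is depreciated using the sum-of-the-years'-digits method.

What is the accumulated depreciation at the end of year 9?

$264,276

Depreciable base = $353,970 − $84,800 = $269,170.
Sum of the years' digits = 10+9+8+7+6+5+4+3+2+1 = 55.
Year 1: $269,170 × 10/55 = $48,940. Book value $305,030.
Year 2: $269,170 × 9/55 = $44,046. Book value $260,984.
Year 3: $269,170 × 8/55 = $39,152. Book value $221,832.
Year 4: $269,170 × 7/55 = $34,258. Book value $187,574.
Year 5: $269,170 × 6/55 = $29,364. Book value $158,210.
Year 6: $269,170 × 5/55 = $24,470. Book value $133,740.
Year 7: $269,170 × 4/55 = $19,576. Book value $114,164.
Year 8: $269,170 × 3/55 = $14,682. Book value $99,482.
Year 9: $269,170 × 2/55 = $9,788. Book value $89,694.
Accumulated through year 9 = $353,970 − $89,694 = $264,276.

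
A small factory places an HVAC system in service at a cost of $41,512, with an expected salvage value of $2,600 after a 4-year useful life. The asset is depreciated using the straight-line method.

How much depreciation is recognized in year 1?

$9,728

Depreciable base = $41,512 − $2,600 = $38,912.
Annual expense = $38,912 / 4 = $9,728.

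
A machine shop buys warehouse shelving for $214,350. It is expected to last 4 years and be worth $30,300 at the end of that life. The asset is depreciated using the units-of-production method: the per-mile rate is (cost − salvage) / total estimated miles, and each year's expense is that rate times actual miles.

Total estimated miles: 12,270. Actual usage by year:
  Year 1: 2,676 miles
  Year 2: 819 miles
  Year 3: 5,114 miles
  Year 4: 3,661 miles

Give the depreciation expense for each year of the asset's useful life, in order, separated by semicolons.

$40,140; $12,285; $76,710; $54,915

Depreciable base = $214,350 − $30,300 = $184,050.
Rate = $184,050 / 12,270 miles = $15 per mile.
Year 1: 2,676 × $15 = $40,140. Book value $174,210.
Year 2: 819 × $15 = $12,285. Book value $161,925.
Year 3: 5,114 × $15 = $76,710. Book value $85,215.
Year 4: 3,661 × $15 = $54,915. Book value $30,300.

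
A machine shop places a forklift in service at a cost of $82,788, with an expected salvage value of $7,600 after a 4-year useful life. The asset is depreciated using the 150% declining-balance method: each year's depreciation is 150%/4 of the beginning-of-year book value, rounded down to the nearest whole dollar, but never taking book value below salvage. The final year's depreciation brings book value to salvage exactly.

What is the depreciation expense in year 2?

Depreciable base = $82,788 − $7,600 = $75,188.
Year 1: ⌊$82,788 × 150%/4⌋ = $31,045. Book value $51,743.
Year 2: ⌊$51,743 × 150%/4⌋ = $19,403. Book value $32,340.

$19,403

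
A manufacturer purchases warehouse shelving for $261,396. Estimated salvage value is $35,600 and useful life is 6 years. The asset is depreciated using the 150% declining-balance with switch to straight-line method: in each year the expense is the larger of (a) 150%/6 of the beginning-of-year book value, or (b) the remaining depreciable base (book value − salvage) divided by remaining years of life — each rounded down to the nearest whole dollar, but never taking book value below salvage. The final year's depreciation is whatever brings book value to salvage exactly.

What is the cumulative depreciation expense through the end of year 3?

$151,119

Depreciable base = $261,396 − $35,600 = $225,796.
Year 1: DB = ⌊$261,396 × 150%/6⌋ = $65,349; SL = ⌊$225,796/6⌋ = $37,632 → take DB $65,349. Book value $196,047.
Year 2: DB = ⌊$196,047 × 150%/6⌋ = $49,011; SL = ⌊$160,447/5⌋ = $32,089 → take DB $49,011. Book value $147,036.
Year 3: DB = ⌊$147,036 × 150%/6⌋ = $36,759; SL = ⌊$111,436/4⌋ = $27,859 → take DB $36,759. Book value $110,277.
Accumulated through year 3 = $261,396 − $110,277 = $151,119.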